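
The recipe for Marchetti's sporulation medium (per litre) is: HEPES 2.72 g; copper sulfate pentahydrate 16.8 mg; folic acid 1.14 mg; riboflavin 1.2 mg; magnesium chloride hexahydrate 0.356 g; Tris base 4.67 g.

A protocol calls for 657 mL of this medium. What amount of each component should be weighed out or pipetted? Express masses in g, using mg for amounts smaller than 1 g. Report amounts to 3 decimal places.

HEPES 1.787 g; copper sulfate pentahydrate 11.038 mg; folic acid 0.749 mg; riboflavin 0.788 mg; magnesium chloride hexahydrate 233.892 mg; Tris base 3.068 g

Ratio of target to recipe volume: 657 / 1000 = 0.657.
HEPES: 2.72 g × (657 mL / 1000 mL) = 1.787 g
copper sulfate pentahydrate: 16.8 mg × (657 mL / 1000 mL) = 11.038 mg
folic acid: 1.14 mg × (657 mL / 1000 mL) = 0.749 mg
riboflavin: 1.2 mg × (657 mL / 1000 mL) = 0.788 mg
magnesium chloride hexahydrate: 0.356 g × (657 mL / 1000 mL) = 0.233892 g = 233.892 mg
Tris base: 4.67 g × (657 mL / 1000 mL) = 3.068 g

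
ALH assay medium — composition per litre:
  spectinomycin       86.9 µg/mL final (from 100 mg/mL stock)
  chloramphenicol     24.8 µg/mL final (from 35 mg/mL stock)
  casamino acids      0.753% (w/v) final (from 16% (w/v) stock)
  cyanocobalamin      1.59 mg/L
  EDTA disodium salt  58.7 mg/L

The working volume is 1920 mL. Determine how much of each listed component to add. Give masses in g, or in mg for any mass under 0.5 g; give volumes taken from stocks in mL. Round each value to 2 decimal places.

spectinomycin 1.67 mL; chloramphenicol 1.36 mL; casamino acids 90.36 mL; cyanocobalamin 3.05 mg; EDTA disodium salt 112.70 mg

Target volume = 1920 mL = 1.92 L.
spectinomycin: dilute stock: 86.9 µg/mL × 1920 mL ÷ 100000 µg/mL = 1.67 mL
chloramphenicol: dilute stock: 24.8 µg/mL × 1920 mL ÷ 35000 µg/mL = 1.36 mL
casamino acids: C1V1 = C2V2 → 0.753% ÷ 16% × 1920 mL = 90.36 mL
cyanocobalamin: 1.59 mg/L × 1.92 L = 3.05 mg
EDTA disodium salt: 58.7 mg/L × 1.92 L = 112.70 mg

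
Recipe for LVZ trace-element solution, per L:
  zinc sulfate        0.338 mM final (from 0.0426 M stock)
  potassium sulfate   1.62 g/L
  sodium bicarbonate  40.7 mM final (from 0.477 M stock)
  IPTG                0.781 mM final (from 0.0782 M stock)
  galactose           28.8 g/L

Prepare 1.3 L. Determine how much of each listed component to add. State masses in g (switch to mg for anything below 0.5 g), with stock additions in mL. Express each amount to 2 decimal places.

zinc sulfate 10.31 mL; potassium sulfate 2.11 g; sodium bicarbonate 110.92 mL; IPTG 12.98 mL; galactose 37.44 g

Working volume: 1.3 L.
zinc sulfate: dilute stock: 0.338 mM × 1300 mL ÷ 42.6 mM = 10.31 mL
potassium sulfate: 1.62 g/L × 1.3 L = 2.11 g
sodium bicarbonate: C1V1 = C2V2 → 40.7 mM × 1300 mL ÷ 477 mM = 110.92 mL
IPTG: V = C2·V2/C1 = 0.781 mM × 1300 mL ÷ 78.2 mM = 12.98 mL
galactose: 28.8 g/L × 1.3 L = 37.44 g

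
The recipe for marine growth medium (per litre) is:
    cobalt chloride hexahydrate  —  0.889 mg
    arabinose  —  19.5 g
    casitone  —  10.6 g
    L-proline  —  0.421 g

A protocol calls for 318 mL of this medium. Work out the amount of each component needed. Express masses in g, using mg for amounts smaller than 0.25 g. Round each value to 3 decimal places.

cobalt chloride hexahydrate 0.283 mg; arabinose 6.201 g; casitone 3.371 g; L-proline 133.878 mg

Scale factor = 318 mL / 1000 mL = 0.318.
cobalt chloride hexahydrate: 0.889 mg × (318 mL / 1000 mL) = 0.283 mg
arabinose: 19.5 g × (318 mL / 1000 mL) = 6.201 g
casitone: 10.6 g × (318 mL / 1000 mL) = 3.371 g
L-proline: 0.421 g × (318 mL / 1000 mL) = 0.133878 g = 133.878 mg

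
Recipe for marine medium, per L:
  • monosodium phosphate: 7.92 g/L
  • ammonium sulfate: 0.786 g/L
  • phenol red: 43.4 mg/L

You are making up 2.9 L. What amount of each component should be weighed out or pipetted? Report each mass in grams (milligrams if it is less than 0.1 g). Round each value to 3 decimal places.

monosodium phosphate 22.968 g; ammonium sulfate 2.279 g; phenol red 0.126 g

Scale factor relative to 1 L: 2.9.
monosodium phosphate: 7.92 g/L × 2.9 L = 22.968 g
ammonium sulfate: 0.786 g/L × 2.9 L = 2.279 g
phenol red: 43.4 mg/L × 2.9 L = 125.86 mg = 0.126 g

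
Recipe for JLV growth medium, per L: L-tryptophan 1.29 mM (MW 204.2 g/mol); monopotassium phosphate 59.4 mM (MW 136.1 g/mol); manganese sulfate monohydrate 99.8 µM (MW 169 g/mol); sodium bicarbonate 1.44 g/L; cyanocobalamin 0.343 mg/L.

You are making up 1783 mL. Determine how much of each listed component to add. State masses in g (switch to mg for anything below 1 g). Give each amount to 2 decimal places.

Working volume: 1783 mL = 1.783 L.
L-tryptophan: 1.29 mmol/L × 204.2 mg/mmol × 1.783 L = 469.67 mg
monopotassium phosphate: 59.4 mmol/L × 136.1 g/mol × 1.783 L ÷ 1000 = 14.41 g
manganese sulfate monohydrate: 99.8 µmol/L × 169 g/mol × 1.783 L ÷ 1000 = 30.07 mg
sodium bicarbonate: 1.44 g/L × 1.783 L = 2.57 g
cyanocobalamin: 0.343 mg/L × 1.783 L = 0.61 mg

L-tryptophan 469.67 mg; monopotassium phosphate 14.41 g; manganese sulfate monohydrate 30.07 mg; sodium bicarbonate 2.57 g; cyanocobalamin 0.61 mg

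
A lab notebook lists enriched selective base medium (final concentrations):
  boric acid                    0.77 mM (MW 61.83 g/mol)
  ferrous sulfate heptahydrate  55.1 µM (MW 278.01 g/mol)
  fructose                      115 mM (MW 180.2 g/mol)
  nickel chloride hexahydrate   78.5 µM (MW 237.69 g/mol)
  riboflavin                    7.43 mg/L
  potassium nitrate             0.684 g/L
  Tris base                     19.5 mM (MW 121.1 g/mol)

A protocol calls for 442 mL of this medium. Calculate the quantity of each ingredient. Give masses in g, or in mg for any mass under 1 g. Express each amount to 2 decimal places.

Scale factor relative to 1 L: 0.442.
boric acid: 0.77 mmol/L × 61.83 mg/mmol × 0.442 L = 21.04 mg
ferrous sulfate heptahydrate: 55.1 µmol/L × 278.01 g/mol × 0.442 L ÷ 1000 = 6.77 mg
fructose: 115 mmol/L × 180.2 g/mol × 0.442 L ÷ 1000 = 9.16 g
nickel chloride hexahydrate: 78.5 µmol/L × 237.69 g/mol × 0.442 L ÷ 1000 = 8.25 mg
riboflavin: 7.43 mg/L × 0.442 L = 3.28 mg
potassium nitrate: 0.684 g/L × 0.442 L = 0.302328 g = 302.33 mg
Tris base: 19.5 mmol/L × 121.1 g/mol × 0.442 L ÷ 1000 = 1.04 g

boric acid 21.04 mg; ferrous sulfate heptahydrate 6.77 mg; fructose 9.16 g; nickel chloride hexahydrate 8.25 mg; riboflavin 3.28 mg; potassium nitrate 302.33 mg; Tris base 1.04 g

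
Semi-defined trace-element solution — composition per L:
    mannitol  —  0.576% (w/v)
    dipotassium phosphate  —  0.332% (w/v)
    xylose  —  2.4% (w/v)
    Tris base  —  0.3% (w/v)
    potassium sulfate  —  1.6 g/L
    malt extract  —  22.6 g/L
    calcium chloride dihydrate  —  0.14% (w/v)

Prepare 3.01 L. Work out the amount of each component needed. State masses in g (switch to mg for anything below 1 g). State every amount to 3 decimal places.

mannitol 17.338 g; dipotassium phosphate 9.993 g; xylose 72.240 g; Tris base 9.030 g; potassium sulfate 4.816 g; malt extract 68.026 g; calcium chloride dihydrate 4.214 g

Scale factor relative to 1 L: 3.01.
mannitol: 0.576% w/v = 5.76 g/L → 5.76 × 3.01 L = 17.338 g
dipotassium phosphate: 0.332% w/v = 3.32 g/L → 3.32 × 3.01 L = 9.993 g
xylose: 2.4% w/v = 24 g/L → 24 × 3.01 L = 72.240 g
Tris base: 0.3 g per 100 mL × 3010 mL ÷ 100 = 9.030 g
potassium sulfate: 1.6 g/L × 3.01 L = 4.816 g
malt extract: 22.6 g/L × 3.01 L = 68.026 g
calcium chloride dihydrate: 0.14 g per 100 mL × 3010 mL ÷ 100 = 4.214 g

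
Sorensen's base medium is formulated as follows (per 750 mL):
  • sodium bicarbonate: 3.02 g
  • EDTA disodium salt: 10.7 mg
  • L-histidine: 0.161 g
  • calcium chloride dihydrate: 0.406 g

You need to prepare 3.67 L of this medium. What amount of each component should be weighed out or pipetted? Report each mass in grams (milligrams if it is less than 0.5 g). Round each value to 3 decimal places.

sodium bicarbonate 14.778 g; EDTA disodium salt 52.359 mg; L-histidine 0.788 g; calcium chloride dihydrate 1.987 g

Scale factor = 3670 mL / 750 mL = 4.89333.
sodium bicarbonate: 3.02 g × (3670 mL / 750 mL) = 14.778 g
EDTA disodium salt: 10.7 mg × (3670 mL / 750 mL) = 52.359 mg
L-histidine: 0.161 g × (3670 mL / 750 mL) = 0.788 g
calcium chloride dihydrate: 0.406 g × (3670 mL / 750 mL) = 1.987 g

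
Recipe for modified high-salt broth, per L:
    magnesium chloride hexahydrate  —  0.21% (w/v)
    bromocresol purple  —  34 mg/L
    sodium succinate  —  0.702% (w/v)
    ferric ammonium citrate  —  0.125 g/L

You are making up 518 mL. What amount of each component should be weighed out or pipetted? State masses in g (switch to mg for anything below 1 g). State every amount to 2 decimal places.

Target volume = 518 mL = 0.518 L.
magnesium chloride hexahydrate: 0.21% w/v = 2.1 g/L → 2.1 × 0.518 L = 1.09 g
bromocresol purple: 34 mg/L × 0.518 L = 17.61 mg
sodium succinate: 0.702 g per 100 mL × 518 mL ÷ 100 = 3.64 g
ferric ammonium citrate: 0.125 g/L × 0.518 L = 0.06475 g = 64.75 mg

magnesium chloride hexahydrate 1.09 g; bromocresol purple 17.61 mg; sodium succinate 3.64 g; ferric ammonium citrate 64.75 mg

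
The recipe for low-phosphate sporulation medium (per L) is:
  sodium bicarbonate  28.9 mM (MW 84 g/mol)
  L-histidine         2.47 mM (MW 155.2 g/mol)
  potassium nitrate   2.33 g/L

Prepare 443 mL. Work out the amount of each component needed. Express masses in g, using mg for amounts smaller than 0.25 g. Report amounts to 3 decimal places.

sodium bicarbonate 1.075 g; L-histidine 169.821 mg; potassium nitrate 1.032 g

Scale factor relative to 1 L: 0.443.
sodium bicarbonate: 28.9 mmol/L × 84 g/mol × 0.443 L ÷ 1000 = 1.075 g
L-histidine: 2.47 mmol/L × 155.2 mg/mmol × 0.443 L = 169.821 mg
potassium nitrate: 2.33 g/L × 0.443 L = 1.032 g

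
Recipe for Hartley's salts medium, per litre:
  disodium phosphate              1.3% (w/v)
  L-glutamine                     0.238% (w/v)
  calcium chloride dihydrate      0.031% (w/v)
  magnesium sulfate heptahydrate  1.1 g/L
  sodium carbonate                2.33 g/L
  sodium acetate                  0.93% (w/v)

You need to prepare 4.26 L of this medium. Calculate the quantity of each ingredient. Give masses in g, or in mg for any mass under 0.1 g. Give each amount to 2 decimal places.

Scale factor relative to 1 L: 4.26.
disodium phosphate: 1.3 g per 100 mL × 4260 mL ÷ 100 = 55.38 g
L-glutamine: 0.238% w/v = 2.38 g/L → 2.38 × 4.26 L = 10.14 g
calcium chloride dihydrate: 0.031% w/v = 0.31 g/L → 0.31 × 4.26 L = 1.32 g
magnesium sulfate heptahydrate: 1.1 g/L × 4.26 L = 4.69 g
sodium carbonate: 2.33 g/L × 4.26 L = 9.93 g
sodium acetate: 0.93% w/v = 9.3 g/L → 9.3 × 4.26 L = 39.62 g

disodium phosphate 55.38 g; L-glutamine 10.14 g; calcium chloride dihydrate 1.32 g; magnesium sulfate heptahydrate 4.69 g; sodium carbonate 9.93 g; sodium acetate 39.62 g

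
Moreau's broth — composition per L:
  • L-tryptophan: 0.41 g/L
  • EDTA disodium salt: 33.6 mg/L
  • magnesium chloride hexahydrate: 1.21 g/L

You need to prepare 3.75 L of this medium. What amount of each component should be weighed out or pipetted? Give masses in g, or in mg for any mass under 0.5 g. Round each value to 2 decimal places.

L-tryptophan 1.54 g; EDTA disodium salt 126.00 mg; magnesium chloride hexahydrate 4.54 g

Scale factor relative to 1 L: 3.75.
L-tryptophan: 0.41 g/L × 3.75 L = 1.54 g
EDTA disodium salt: 33.6 mg/L × 3.75 L = 126.00 mg
magnesium chloride hexahydrate: 1.21 g/L × 3.75 L = 4.54 g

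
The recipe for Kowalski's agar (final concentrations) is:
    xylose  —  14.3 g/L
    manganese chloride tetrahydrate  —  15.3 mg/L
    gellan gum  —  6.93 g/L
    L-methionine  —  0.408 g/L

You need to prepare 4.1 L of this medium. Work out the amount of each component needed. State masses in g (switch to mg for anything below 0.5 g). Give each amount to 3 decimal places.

Working volume: 4.1 L.
xylose: 14.3 g/L × 4.1 L = 58.630 g
manganese chloride tetrahydrate: 15.3 mg/L × 4.1 L = 62.730 mg
gellan gum: 6.93 g/L × 4.1 L = 28.413 g
L-methionine: 0.408 g/L × 4.1 L = 1.673 g

xylose 58.630 g; manganese chloride tetrahydrate 62.730 mg; gellan gum 28.413 g; L-methionine 1.673 g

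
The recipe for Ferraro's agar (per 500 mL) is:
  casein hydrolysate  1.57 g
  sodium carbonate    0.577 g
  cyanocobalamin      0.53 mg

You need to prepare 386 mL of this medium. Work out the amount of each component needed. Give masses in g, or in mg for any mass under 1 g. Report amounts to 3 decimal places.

casein hydrolysate 1.212 g; sodium carbonate 445.444 mg; cyanocobalamin 0.409 mg

Ratio of target to recipe volume: 386 / 500 = 0.772.
casein hydrolysate: 1.57 g × (386 mL / 500 mL) = 1.212 g
sodium carbonate: 0.577 g × (386 mL / 500 mL) = 0.445444 g = 445.444 mg
cyanocobalamin: 0.53 mg × (386 mL / 500 mL) = 0.409 mg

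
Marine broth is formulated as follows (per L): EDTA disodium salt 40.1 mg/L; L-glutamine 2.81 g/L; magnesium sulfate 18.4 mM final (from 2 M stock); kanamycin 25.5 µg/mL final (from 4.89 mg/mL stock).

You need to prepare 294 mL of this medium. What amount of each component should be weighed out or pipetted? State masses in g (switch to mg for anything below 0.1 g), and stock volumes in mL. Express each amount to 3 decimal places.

EDTA disodium salt 11.789 mg; L-glutamine 0.826 g; magnesium sulfate 2.705 mL; kanamycin 1.533 mL

Scale factor relative to 1 L: 0.294.
EDTA disodium salt: 40.1 mg/L × 0.294 L = 11.789 mg
L-glutamine: 2.81 g/L × 0.294 L = 0.826 g
magnesium sulfate: V = C2·V2/C1 = 18.4 mM × 294 mL ÷ 2000 mM = 2.705 mL
kanamycin: V = C2·V2/C1 = 25.5 µg/mL × 294 mL ÷ 4890 µg/mL = 1.533 mL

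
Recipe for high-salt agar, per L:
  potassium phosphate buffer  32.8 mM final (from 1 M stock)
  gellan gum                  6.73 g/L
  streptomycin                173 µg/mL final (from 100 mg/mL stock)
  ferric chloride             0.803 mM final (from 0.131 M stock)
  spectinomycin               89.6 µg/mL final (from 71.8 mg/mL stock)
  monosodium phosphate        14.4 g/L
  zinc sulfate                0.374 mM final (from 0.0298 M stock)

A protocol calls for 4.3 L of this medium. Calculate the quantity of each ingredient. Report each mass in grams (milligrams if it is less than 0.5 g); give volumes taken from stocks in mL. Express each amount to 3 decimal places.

Working volume: 4.3 L.
potassium phosphate buffer: V = C2·V2/C1 = 32.8 mM × 4300 mL ÷ 1000 mM = 141.040 mL
gellan gum: 6.73 g/L × 4.3 L = 28.939 g
streptomycin: C1V1 = C2V2 → 173 µg/mL × 4300 mL ÷ 100000 µg/mL = 7.439 mL
ferric chloride: C1V1 = C2V2 → 0.803 mM × 4300 mL ÷ 131 mM = 26.358 mL
spectinomycin: V = C2·V2/C1 = 89.6 µg/mL × 4300 mL ÷ 71800 µg/mL = 5.366 mL
monosodium phosphate: 14.4 g/L × 4.3 L = 61.920 g
zinc sulfate: dilute stock: 0.374 mM × 4300 mL ÷ 29.8 mM = 53.966 mL

potassium phosphate buffer 141.040 mL; gellan gum 28.939 g; streptomycin 7.439 mL; ferric chloride 26.358 mL; spectinomycin 5.366 mL; monosodium phosphate 61.920 g; zinc sulfate 53.966 mL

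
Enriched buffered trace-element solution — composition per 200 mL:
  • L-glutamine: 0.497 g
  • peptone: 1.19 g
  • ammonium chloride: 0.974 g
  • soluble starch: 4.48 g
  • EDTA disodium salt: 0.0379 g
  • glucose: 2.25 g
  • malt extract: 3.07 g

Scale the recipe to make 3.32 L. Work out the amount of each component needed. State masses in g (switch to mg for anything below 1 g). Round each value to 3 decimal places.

Ratio of target to recipe volume: 3320 / 200 = 16.6.
L-glutamine: 0.497 g × (3320 mL / 200 mL) = 8.250 g
peptone: 1.19 g × (3320 mL / 200 mL) = 19.754 g
ammonium chloride: 0.974 g × (3320 mL / 200 mL) = 16.168 g
soluble starch: 4.48 g × (3320 mL / 200 mL) = 74.368 g
EDTA disodium salt: 0.0379 g × (3320 mL / 200 mL) = 0.62914 g = 629.140 mg
glucose: 2.25 g × (3320 mL / 200 mL) = 37.350 g
malt extract: 3.07 g × (3320 mL / 200 mL) = 50.962 g

L-glutamine 8.250 g; peptone 19.754 g; ammonium chloride 16.168 g; soluble starch 74.368 g; EDTA disodium salt 629.140 mg; glucose 37.350 g; malt extract 50.962 g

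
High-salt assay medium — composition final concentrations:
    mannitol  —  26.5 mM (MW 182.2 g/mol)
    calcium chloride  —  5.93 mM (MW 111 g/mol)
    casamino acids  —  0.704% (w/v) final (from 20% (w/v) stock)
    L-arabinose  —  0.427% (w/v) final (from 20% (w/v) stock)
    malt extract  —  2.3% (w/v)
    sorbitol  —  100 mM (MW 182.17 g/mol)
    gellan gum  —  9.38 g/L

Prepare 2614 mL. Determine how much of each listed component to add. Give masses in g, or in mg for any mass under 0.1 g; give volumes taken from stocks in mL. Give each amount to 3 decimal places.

Target volume = 2614 mL = 2.614 L.
mannitol: 26.5 mmol/L × 182.2 g/mol × 2.614 L ÷ 1000 = 12.621 g
calcium chloride: 5.93 mmol/L × 111 g/mol × 2.614 L ÷ 1000 = 1.721 g
casamino acids: V = C2·V2/C1 = 0.704% ÷ 20% × 2614 mL = 92.013 mL
L-arabinose: C1V1 = C2V2 → 0.427% ÷ 20% × 2614 mL = 55.809 mL
malt extract: 2.3% w/v = 23 g/L → 23 × 2.614 L = 60.122 g
sorbitol: 100 mmol/L × 182.17 g/mol × 2.614 L ÷ 1000 = 47.619 g
gellan gum: 9.38 g/L × 2.614 L = 24.519 g

mannitol 12.621 g; calcium chloride 1.721 g; casamino acids 92.013 mL; L-arabinose 55.809 mL; malt extract 60.122 g; sorbitol 47.619 g; gellan gum 24.519 g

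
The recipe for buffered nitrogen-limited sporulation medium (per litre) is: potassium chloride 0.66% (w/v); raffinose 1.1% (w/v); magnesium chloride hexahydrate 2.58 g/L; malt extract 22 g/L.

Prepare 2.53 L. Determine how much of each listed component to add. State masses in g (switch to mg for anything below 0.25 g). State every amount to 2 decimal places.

Working volume: 2.53 L.
potassium chloride: 0.66% w/v = 6.6 g/L → 6.6 × 2.53 L = 16.70 g
raffinose: 1.1 g per 100 mL × 2530 mL ÷ 100 = 27.83 g
magnesium chloride hexahydrate: 2.58 g/L × 2.53 L = 6.53 g
malt extract: 22 g/L × 2.53 L = 55.66 g

potassium chloride 16.70 g; raffinose 27.83 g; magnesium chloride hexahydrate 6.53 g; malt extract 55.66 g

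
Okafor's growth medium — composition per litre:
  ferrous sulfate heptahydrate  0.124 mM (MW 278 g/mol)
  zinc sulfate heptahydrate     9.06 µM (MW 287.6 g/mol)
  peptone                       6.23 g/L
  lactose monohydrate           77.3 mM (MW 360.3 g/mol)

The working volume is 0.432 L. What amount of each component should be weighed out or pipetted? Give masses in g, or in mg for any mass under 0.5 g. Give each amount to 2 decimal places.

Working volume: 0.432 L.
ferrous sulfate heptahydrate: 0.124 mmol/L × 278 mg/mmol × 0.432 L = 14.89 mg
zinc sulfate heptahydrate: 9.06 µmol/L × 287.6 g/mol × 0.432 L ÷ 1000 = 1.13 mg
peptone: 6.23 g/L × 0.432 L = 2.69 g
lactose monohydrate: 77.3 mmol/L × 360.3 g/mol × 0.432 L ÷ 1000 = 12.03 g

ferrous sulfate heptahydrate 14.89 mg; zinc sulfate heptahydrate 1.13 mg; peptone 2.69 g; lactose monohydrate 12.03 g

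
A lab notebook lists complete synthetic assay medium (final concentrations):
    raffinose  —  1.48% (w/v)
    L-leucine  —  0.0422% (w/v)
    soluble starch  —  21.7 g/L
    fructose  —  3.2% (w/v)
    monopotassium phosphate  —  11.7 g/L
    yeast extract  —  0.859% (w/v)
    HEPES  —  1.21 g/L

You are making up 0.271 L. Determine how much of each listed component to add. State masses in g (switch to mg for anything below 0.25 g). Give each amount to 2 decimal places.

Working volume: 0.271 L.
raffinose: 1.48 g per 100 mL × 271 mL ÷ 100 = 4.01 g
L-leucine: 0.0422% w/v = 0.422 g/L → 0.422 × 0.271 L = 0.114362 g = 114.36 mg
soluble starch: 21.7 g/L × 0.271 L = 5.88 g
fructose: 3.2% w/v = 32 g/L → 32 × 0.271 L = 8.67 g
monopotassium phosphate: 11.7 g/L × 0.271 L = 3.17 g
yeast extract: 0.859 g per 100 mL × 271 mL ÷ 100 = 2.33 g
HEPES: 1.21 g/L × 0.271 L = 0.33 g

raffinose 4.01 g; L-leucine 114.36 mg; soluble starch 5.88 g; fructose 8.67 g; monopotassium phosphate 3.17 g; yeast extract 2.33 g; HEPES 0.33 g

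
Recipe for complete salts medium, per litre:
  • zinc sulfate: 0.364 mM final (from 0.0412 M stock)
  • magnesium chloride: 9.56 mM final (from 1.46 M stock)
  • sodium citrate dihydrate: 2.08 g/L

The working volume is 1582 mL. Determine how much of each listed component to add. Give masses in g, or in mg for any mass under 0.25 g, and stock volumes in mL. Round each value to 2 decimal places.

Target volume = 1582 mL = 1.582 L.
zinc sulfate: dilute stock: 0.364 mM × 1582 mL ÷ 41.2 mM = 13.98 mL
magnesium chloride: V = C2·V2/C1 = 9.56 mM × 1582 mL ÷ 1460 mM = 10.36 mL
sodium citrate dihydrate: 2.08 g/L × 1.582 L = 3.29 g

zinc sulfate 13.98 mL; magnesium chloride 10.36 mL; sodium citrate dihydrate 3.29 g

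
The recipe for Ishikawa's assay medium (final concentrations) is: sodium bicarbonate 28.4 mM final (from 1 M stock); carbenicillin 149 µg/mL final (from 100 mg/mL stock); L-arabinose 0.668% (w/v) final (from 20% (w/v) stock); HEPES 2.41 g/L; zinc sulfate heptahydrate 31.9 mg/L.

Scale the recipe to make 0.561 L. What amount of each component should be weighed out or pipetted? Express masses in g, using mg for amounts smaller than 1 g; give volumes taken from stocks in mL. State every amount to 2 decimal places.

Working volume: 0.561 L.
sodium bicarbonate: V = C2·V2/C1 = 28.4 mM × 561 mL ÷ 1000 mM = 15.93 mL
carbenicillin: dilute stock: 149 µg/mL × 561 mL ÷ 100000 µg/mL = 0.84 mL
L-arabinose: C1V1 = C2V2 → 0.668% ÷ 20% × 561 mL = 18.74 mL
HEPES: 2.41 g/L × 0.561 L = 1.35 g
zinc sulfate heptahydrate: 31.9 mg/L × 0.561 L = 17.90 mg

sodium bicarbonate 15.93 mL; carbenicillin 0.84 mL; L-arabinose 18.74 mL; HEPES 1.35 g; zinc sulfate heptahydrate 17.90 mg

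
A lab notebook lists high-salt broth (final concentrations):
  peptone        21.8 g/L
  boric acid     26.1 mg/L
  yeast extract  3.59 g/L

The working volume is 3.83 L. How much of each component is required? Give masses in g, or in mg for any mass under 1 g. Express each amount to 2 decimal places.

Scale factor relative to 1 L: 3.83.
peptone: 21.8 g/L × 3.83 L = 83.49 g
boric acid: 26.1 mg/L × 3.83 L = 99.96 mg
yeast extract: 3.59 g/L × 3.83 L = 13.75 g

peptone 83.49 g; boric acid 99.96 mg; yeast extract 13.75 g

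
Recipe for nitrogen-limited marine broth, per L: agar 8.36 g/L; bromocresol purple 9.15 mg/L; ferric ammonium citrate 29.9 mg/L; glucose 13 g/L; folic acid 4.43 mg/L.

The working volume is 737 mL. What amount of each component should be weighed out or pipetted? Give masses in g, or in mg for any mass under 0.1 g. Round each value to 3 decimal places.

agar 6.161 g; bromocresol purple 6.744 mg; ferric ammonium citrate 22.036 mg; glucose 9.581 g; folic acid 3.265 mg

Target volume = 737 mL = 0.737 L.
agar: 8.36 g/L × 0.737 L = 6.161 g
bromocresol purple: 9.15 mg/L × 0.737 L = 6.744 mg
ferric ammonium citrate: 29.9 mg/L × 0.737 L = 22.036 mg
glucose: 13 g/L × 0.737 L = 9.581 g
folic acid: 4.43 mg/L × 0.737 L = 3.265 mg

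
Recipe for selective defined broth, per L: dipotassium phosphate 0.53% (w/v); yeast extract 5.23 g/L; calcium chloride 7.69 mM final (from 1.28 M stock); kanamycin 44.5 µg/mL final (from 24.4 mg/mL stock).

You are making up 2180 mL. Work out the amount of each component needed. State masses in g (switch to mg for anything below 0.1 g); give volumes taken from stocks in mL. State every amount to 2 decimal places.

dipotassium phosphate 11.55 g; yeast extract 11.40 g; calcium chloride 13.10 mL; kanamycin 3.98 mL

Scale factor relative to 1 L: 2.18.
dipotassium phosphate: 0.53% w/v = 5.3 g/L → 5.3 × 2.18 L = 11.55 g
yeast extract: 5.23 g/L × 2.18 L = 11.40 g
calcium chloride: dilute stock: 7.69 mM × 2180 mL ÷ 1280 mM = 13.10 mL
kanamycin: dilute stock: 44.5 µg/mL × 2180 mL ÷ 24400 µg/mL = 3.98 mL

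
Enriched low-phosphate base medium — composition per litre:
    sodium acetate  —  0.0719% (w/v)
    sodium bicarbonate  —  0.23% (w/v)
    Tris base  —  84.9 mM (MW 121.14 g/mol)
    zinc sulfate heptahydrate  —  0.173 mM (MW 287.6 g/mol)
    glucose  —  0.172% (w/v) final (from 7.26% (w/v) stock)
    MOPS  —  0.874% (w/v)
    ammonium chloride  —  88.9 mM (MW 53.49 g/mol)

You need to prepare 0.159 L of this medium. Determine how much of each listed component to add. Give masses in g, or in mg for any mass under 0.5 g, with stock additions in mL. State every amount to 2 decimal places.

Working volume: 0.159 L.
sodium acetate: 0.0719% w/v = 0.719 g/L → 0.719 × 0.159 L = 0.114321 g = 114.32 mg
sodium bicarbonate: 0.23% w/v = 2.3 g/L → 2.3 × 0.159 L = 0.3657 g = 365.70 mg
Tris base: 84.9 mmol/L × 121.14 g/mol × 0.159 L ÷ 1000 = 1.64 g
zinc sulfate heptahydrate: 0.173 mmol/L × 287.6 mg/mmol × 0.159 L = 7.91 mg
glucose: V = C2·V2/C1 = 0.172% ÷ 7.26% × 159 mL = 3.77 mL
MOPS: 0.874% w/v = 8.74 g/L → 8.74 × 0.159 L = 1.39 g
ammonium chloride: 88.9 mmol/L × 53.49 g/mol × 0.159 L ÷ 1000 = 0.76 g

sodium acetate 114.32 mg; sodium bicarbonate 365.70 mg; Tris base 1.64 g; zinc sulfate heptahydrate 7.91 mg; glucose 3.77 mL; MOPS 1.39 g; ammonium chloride 0.76 g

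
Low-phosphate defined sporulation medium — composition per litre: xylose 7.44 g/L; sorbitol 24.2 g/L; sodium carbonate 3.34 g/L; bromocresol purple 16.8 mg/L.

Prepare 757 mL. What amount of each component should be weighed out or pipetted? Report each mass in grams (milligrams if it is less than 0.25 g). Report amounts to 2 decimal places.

xylose 5.63 g; sorbitol 18.32 g; sodium carbonate 2.53 g; bromocresol purple 12.72 mg

Scale factor relative to 1 L: 0.757.
xylose: 7.44 g/L × 0.757 L = 5.63 g
sorbitol: 24.2 g/L × 0.757 L = 18.32 g
sodium carbonate: 3.34 g/L × 0.757 L = 2.53 g
bromocresol purple: 16.8 mg/L × 0.757 L = 12.72 mg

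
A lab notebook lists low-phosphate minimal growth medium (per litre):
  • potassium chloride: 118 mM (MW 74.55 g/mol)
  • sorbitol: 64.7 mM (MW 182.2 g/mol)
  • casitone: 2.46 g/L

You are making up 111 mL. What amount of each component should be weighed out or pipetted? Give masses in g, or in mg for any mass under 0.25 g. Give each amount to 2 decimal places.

potassium chloride 0.98 g; sorbitol 1.31 g; casitone 0.27 g

Scale factor relative to 1 L: 0.111.
potassium chloride: 118 mmol/L × 74.55 g/mol × 0.111 L ÷ 1000 = 0.98 g
sorbitol: 64.7 mmol/L × 182.2 g/mol × 0.111 L ÷ 1000 = 1.31 g
casitone: 2.46 g/L × 0.111 L = 0.27 g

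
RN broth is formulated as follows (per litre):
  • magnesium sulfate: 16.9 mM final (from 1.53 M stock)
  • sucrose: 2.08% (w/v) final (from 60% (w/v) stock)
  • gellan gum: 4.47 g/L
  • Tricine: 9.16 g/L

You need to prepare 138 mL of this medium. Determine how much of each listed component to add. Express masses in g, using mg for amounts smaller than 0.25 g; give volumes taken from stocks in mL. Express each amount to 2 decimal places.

Scale factor relative to 1 L: 0.138.
magnesium sulfate: V = C2·V2/C1 = 16.9 mM × 138 mL ÷ 1530 mM = 1.52 mL
sucrose: V = C2·V2/C1 = 2.08% ÷ 60% × 138 mL = 4.78 mL
gellan gum: 4.47 g/L × 0.138 L = 0.62 g
Tricine: 9.16 g/L × 0.138 L = 1.26 g

magnesium sulfate 1.52 mL; sucrose 4.78 mL; gellan gum 0.62 g; Tricine 1.26 g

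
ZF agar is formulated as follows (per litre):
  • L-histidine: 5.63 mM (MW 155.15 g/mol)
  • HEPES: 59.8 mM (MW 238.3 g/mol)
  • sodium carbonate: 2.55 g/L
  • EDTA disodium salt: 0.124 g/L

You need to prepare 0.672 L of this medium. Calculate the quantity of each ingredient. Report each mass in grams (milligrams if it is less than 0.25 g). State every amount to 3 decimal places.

Scale factor relative to 1 L: 0.672.
L-histidine: 5.63 mmol/L × 155.15 g/mol × 0.672 L ÷ 1000 = 0.587 g
HEPES: 59.8 mmol/L × 238.3 g/mol × 0.672 L ÷ 1000 = 9.576 g
sodium carbonate: 2.55 g/L × 0.672 L = 1.714 g
EDTA disodium salt: 0.124 g/L × 0.672 L = 0.083328 g = 83.328 mg

L-histidine 0.587 g; HEPES 9.576 g; sodium carbonate 1.714 g; EDTA disodium salt 83.328 mg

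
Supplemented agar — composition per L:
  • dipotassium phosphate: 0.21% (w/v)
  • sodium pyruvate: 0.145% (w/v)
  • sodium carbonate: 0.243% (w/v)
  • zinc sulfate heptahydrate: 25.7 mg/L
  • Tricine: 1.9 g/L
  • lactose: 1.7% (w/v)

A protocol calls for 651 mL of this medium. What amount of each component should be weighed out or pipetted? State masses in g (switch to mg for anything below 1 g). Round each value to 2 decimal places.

dipotassium phosphate 1.37 g; sodium pyruvate 943.95 mg; sodium carbonate 1.58 g; zinc sulfate heptahydrate 16.73 mg; Tricine 1.24 g; lactose 11.07 g

Target volume = 651 mL = 0.651 L.
dipotassium phosphate: 0.21% w/v = 2.1 g/L → 2.1 × 0.651 L = 1.37 g
sodium pyruvate: 0.145% w/v = 1.45 g/L → 1.45 × 0.651 L = 0.94395 g = 943.95 mg
sodium carbonate: 0.243% w/v = 2.43 g/L → 2.43 × 0.651 L = 1.58 g
zinc sulfate heptahydrate: 25.7 mg/L × 0.651 L = 16.73 mg
Tricine: 1.9 g/L × 0.651 L = 1.24 g
lactose: 1.7 g per 100 mL × 651 mL ÷ 100 = 11.07 g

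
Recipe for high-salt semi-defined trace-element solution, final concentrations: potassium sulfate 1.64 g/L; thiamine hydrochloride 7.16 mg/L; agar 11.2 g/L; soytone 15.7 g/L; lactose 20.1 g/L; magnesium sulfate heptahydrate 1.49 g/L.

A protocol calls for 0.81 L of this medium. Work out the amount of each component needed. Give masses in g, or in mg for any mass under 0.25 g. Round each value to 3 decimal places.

Working volume: 0.81 L.
potassium sulfate: 1.64 g/L × 0.81 L = 1.328 g
thiamine hydrochloride: 7.16 mg/L × 0.81 L = 5.800 mg
agar: 11.2 g/L × 0.81 L = 9.072 g
soytone: 15.7 g/L × 0.81 L = 12.717 g
lactose: 20.1 g/L × 0.81 L = 16.281 g
magnesium sulfate heptahydrate: 1.49 g/L × 0.81 L = 1.207 g

potassium sulfate 1.328 g; thiamine hydrochloride 5.800 mg; agar 9.072 g; soytone 12.717 g; lactose 16.281 g; magnesium sulfate heptahydrate 1.207 g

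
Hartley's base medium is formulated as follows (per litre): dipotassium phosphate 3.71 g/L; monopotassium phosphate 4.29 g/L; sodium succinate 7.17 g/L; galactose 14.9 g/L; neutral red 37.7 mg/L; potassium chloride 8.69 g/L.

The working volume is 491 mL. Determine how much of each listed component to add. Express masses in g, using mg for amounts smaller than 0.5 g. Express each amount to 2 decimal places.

Target volume = 491 mL = 0.491 L.
dipotassium phosphate: 3.71 g/L × 0.491 L = 1.82 g
monopotassium phosphate: 4.29 g/L × 0.491 L = 2.11 g
sodium succinate: 7.17 g/L × 0.491 L = 3.52 g
galactose: 14.9 g/L × 0.491 L = 7.32 g
neutral red: 37.7 mg/L × 0.491 L = 18.51 mg
potassium chloride: 8.69 g/L × 0.491 L = 4.27 g

dipotassium phosphate 1.82 g; monopotassium phosphate 2.11 g; sodium succinate 3.52 g; galactose 7.32 g; neutral red 18.51 mg; potassium chloride 4.27 g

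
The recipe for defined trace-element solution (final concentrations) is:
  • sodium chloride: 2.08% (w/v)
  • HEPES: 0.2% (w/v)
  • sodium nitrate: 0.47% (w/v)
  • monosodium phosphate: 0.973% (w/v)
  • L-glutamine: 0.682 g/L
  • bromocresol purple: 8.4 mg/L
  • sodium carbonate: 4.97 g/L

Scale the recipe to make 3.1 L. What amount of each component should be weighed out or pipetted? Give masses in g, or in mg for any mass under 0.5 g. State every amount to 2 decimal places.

Scale factor relative to 1 L: 3.1.
sodium chloride: 2.08% w/v = 20.8 g/L → 20.8 × 3.1 L = 64.48 g
HEPES: 0.2% w/v = 2 g/L → 2 × 3.1 L = 6.20 g
sodium nitrate: 0.47% w/v = 4.7 g/L → 4.7 × 3.1 L = 14.57 g
monosodium phosphate: 0.973% w/v = 9.73 g/L → 9.73 × 3.1 L = 30.16 g
L-glutamine: 0.682 g/L × 3.1 L = 2.11 g
bromocresol purple: 8.4 mg/L × 3.1 L = 26.04 mg
sodium carbonate: 4.97 g/L × 3.1 L = 15.41 g

sodium chloride 64.48 g; HEPES 6.20 g; sodium nitrate 14.57 g; monosodium phosphate 30.16 g; L-glutamine 2.11 g; bromocresol purple 26.04 mg; sodium carbonate 15.41 g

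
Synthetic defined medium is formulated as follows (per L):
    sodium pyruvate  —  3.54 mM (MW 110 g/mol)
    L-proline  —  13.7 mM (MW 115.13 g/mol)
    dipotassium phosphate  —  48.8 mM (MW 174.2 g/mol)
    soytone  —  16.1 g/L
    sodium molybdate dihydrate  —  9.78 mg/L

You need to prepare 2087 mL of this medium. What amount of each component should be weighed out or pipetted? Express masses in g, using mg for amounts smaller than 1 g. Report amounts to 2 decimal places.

sodium pyruvate 812.68 mg; L-proline 3.29 g; dipotassium phosphate 17.74 g; soytone 33.60 g; sodium molybdate dihydrate 20.41 mg

Scale factor relative to 1 L: 2.087.
sodium pyruvate: 3.54 mmol/L × 110 mg/mmol × 2.087 L = 812.68 mg
L-proline: 13.7 mmol/L × 115.13 g/mol × 2.087 L ÷ 1000 = 3.29 g
dipotassium phosphate: 48.8 mmol/L × 174.2 g/mol × 2.087 L ÷ 1000 = 17.74 g
soytone: 16.1 g/L × 2.087 L = 33.60 g
sodium molybdate dihydrate: 9.78 mg/L × 2.087 L = 20.41 mg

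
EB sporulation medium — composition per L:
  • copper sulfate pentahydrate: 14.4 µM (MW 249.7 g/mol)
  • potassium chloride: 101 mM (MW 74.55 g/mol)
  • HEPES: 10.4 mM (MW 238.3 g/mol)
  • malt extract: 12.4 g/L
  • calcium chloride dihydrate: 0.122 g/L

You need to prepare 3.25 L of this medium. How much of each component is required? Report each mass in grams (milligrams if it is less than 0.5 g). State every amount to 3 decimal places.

Scale factor relative to 1 L: 3.25.
copper sulfate pentahydrate: 14.4 µmol/L × 249.7 g/mol × 3.25 L ÷ 1000 = 11.686 mg
potassium chloride: 101 mmol/L × 74.55 g/mol × 3.25 L ÷ 1000 = 24.471 g
HEPES: 10.4 mmol/L × 238.3 g/mol × 3.25 L ÷ 1000 = 8.055 g
malt extract: 12.4 g/L × 3.25 L = 40.300 g
calcium chloride dihydrate: 0.122 g/L × 3.25 L = 0.3965 g = 396.500 mg

copper sulfate pentahydrate 11.686 mg; potassium chloride 24.471 g; HEPES 8.055 g; malt extract 40.300 g; calcium chloride dihydrate 396.500 mg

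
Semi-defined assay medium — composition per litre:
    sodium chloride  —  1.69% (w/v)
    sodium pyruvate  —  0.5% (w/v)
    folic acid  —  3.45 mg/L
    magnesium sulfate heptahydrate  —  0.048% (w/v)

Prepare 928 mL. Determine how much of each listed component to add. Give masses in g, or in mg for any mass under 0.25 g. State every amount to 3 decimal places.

sodium chloride 15.683 g; sodium pyruvate 4.640 g; folic acid 3.202 mg; magnesium sulfate heptahydrate 0.445 g

Target volume = 928 mL = 0.928 L.
sodium chloride: 1.69 g per 100 mL × 928 mL ÷ 100 = 15.683 g
sodium pyruvate: 0.5 g per 100 mL × 928 mL ÷ 100 = 4.640 g
folic acid: 3.45 mg/L × 0.928 L = 3.202 mg
magnesium sulfate heptahydrate: 0.048% w/v = 0.48 g/L → 0.48 × 0.928 L = 0.445 g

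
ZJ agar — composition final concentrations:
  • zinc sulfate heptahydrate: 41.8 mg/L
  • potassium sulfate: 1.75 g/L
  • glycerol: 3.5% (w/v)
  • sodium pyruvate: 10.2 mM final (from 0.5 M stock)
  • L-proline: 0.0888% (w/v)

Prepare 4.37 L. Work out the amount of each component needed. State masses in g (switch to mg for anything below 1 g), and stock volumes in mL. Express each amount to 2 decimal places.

Scale factor relative to 1 L: 4.37.
zinc sulfate heptahydrate: 41.8 mg/L × 4.37 L = 182.67 mg
potassium sulfate: 1.75 g/L × 4.37 L = 7.65 g
glycerol: 3.5 g per 100 mL × 4370 mL ÷ 100 = 152.95 g
sodium pyruvate: dilute stock: 10.2 mM × 4370 mL ÷ 500 mM = 89.15 mL
L-proline: 0.0888% w/v = 0.888 g/L → 0.888 × 4.37 L = 3.88 g

zinc sulfate heptahydrate 182.67 mg; potassium sulfate 7.65 g; glycerol 152.95 g; sodium pyruvate 89.15 mL; L-proline 3.88 g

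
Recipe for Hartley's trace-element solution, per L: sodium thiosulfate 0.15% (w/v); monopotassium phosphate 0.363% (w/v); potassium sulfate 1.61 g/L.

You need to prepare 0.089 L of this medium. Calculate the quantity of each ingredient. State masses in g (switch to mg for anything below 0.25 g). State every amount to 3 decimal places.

sodium thiosulfate 133.500 mg; monopotassium phosphate 0.323 g; potassium sulfate 143.290 mg

Scale factor relative to 1 L: 0.089.
sodium thiosulfate: 0.15% w/v = 1.5 g/L → 1.5 × 0.089 L = 0.1335 g = 133.500 mg
monopotassium phosphate: 0.363 g per 100 mL × 89 mL ÷ 100 = 0.323 g
potassium sulfate: 1.61 g/L × 0.089 L = 0.14329 g = 143.290 mg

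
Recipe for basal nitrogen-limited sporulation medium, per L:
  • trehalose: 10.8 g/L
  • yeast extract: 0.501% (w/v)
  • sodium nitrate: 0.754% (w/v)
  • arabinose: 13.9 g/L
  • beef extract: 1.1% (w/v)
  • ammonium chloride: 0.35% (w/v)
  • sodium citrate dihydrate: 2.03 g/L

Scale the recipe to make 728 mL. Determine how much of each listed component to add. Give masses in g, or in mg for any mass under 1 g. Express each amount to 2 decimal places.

trehalose 7.86 g; yeast extract 3.65 g; sodium nitrate 5.49 g; arabinose 10.12 g; beef extract 8.01 g; ammonium chloride 2.55 g; sodium citrate dihydrate 1.48 g

Working volume: 728 mL = 0.728 L.
trehalose: 10.8 g/L × 0.728 L = 7.86 g
yeast extract: 0.501 g per 100 mL × 728 mL ÷ 100 = 3.65 g
sodium nitrate: 0.754% w/v = 7.54 g/L → 7.54 × 0.728 L = 5.49 g
arabinose: 13.9 g/L × 0.728 L = 10.12 g
beef extract: 1.1 g per 100 mL × 728 mL ÷ 100 = 8.01 g
ammonium chloride: 0.35% w/v = 3.5 g/L → 3.5 × 0.728 L = 2.55 g
sodium citrate dihydrate: 2.03 g/L × 0.728 L = 1.48 g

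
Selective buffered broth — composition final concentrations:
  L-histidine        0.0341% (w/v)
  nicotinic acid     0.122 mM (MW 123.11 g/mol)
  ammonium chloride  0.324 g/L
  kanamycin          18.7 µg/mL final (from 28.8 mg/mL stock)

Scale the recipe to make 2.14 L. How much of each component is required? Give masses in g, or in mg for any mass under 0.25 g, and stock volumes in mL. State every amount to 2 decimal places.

Scale factor relative to 1 L: 2.14.
L-histidine: 0.0341 g per 100 mL × 2140 mL ÷ 100 = 0.73 g
nicotinic acid: 0.122 mmol/L × 123.11 mg/mmol × 2.14 L = 32.14 mg
ammonium chloride: 0.324 g/L × 2.14 L = 0.69 g
kanamycin: C1V1 = C2V2 → 18.7 µg/mL × 2140 mL ÷ 28800 µg/mL = 1.39 mL

L-histidine 0.73 g; nicotinic acid 32.14 mg; ammonium chloride 0.69 g; kanamycin 1.39 mL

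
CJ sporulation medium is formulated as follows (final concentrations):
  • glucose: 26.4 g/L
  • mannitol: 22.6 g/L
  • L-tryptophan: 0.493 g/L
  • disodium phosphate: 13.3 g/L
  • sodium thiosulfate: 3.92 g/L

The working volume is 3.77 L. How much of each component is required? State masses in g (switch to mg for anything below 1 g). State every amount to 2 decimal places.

glucose 99.53 g; mannitol 85.20 g; L-tryptophan 1.86 g; disodium phosphate 50.14 g; sodium thiosulfate 14.78 g

Scale factor relative to 1 L: 3.77.
glucose: 26.4 g/L × 3.77 L = 99.53 g
mannitol: 22.6 g/L × 3.77 L = 85.20 g
L-tryptophan: 0.493 g/L × 3.77 L = 1.86 g
disodium phosphate: 13.3 g/L × 3.77 L = 50.14 g
sodium thiosulfate: 3.92 g/L × 3.77 L = 14.78 g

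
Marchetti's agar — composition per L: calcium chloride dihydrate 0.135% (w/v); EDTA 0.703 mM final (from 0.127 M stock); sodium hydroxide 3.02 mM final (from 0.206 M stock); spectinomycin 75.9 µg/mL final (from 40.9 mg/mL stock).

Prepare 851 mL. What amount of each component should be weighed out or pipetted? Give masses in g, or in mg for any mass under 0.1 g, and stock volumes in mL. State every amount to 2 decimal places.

Working volume: 851 mL = 0.851 L.
calcium chloride dihydrate: 0.135 g per 100 mL × 851 mL ÷ 100 = 1.15 g
EDTA: C1V1 = C2V2 → 0.703 mM × 851 mL ÷ 127 mM = 4.71 mL
sodium hydroxide: C1V1 = C2V2 → 3.02 mM × 851 mL ÷ 206 mM = 12.48 mL
spectinomycin: dilute stock: 75.9 µg/mL × 851 mL ÷ 40900 µg/mL = 1.58 mL

calcium chloride dihydrate 1.15 g; EDTA 4.71 mL; sodium hydroxide 12.48 mL; spectinomycin 1.58 mL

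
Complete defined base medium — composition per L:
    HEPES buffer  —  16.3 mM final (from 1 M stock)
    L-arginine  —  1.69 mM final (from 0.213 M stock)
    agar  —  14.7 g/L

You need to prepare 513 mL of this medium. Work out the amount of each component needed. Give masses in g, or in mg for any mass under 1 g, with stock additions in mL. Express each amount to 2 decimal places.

HEPES buffer 8.36 mL; L-arginine 4.07 mL; agar 7.54 g

Target volume = 513 mL = 0.513 L.
HEPES buffer: V = C2·V2/C1 = 16.3 mM × 513 mL ÷ 1000 mM = 8.36 mL
L-arginine: C1V1 = C2V2 → 1.69 mM × 513 mL ÷ 213 mM = 4.07 mL
agar: 14.7 g/L × 0.513 L = 7.54 g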